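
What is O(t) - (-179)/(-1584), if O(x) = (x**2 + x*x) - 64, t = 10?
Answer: 215245/1584 ≈ 135.89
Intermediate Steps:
O(x) = -64 + 2*x**2 (O(x) = (x**2 + x**2) - 64 = 2*x**2 - 64 = -64 + 2*x**2)
O(t) - (-179)/(-1584) = (-64 + 2*10**2) - (-179)/(-1584) = (-64 + 2*100) - (-179)*(-1)/1584 = (-64 + 200) - 1*179/1584 = 136 - 179/1584 = 215245/1584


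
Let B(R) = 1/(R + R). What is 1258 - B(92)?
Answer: 231471/184 ≈ 1258.0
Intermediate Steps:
B(R) = 1/(2*R)
1258 - B(92) = 1258 - 1/(2*92) = 1258 - 1*1/184 = 1258 - 1/184 = 231471/184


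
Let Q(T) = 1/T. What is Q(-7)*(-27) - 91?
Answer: -610/7 ≈ -87.143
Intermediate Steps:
Q(-7)*(-27) - 91 = -27/(-7) - 91 = -⅐*(-27) - 91 = 27/7 - 91 = -610/7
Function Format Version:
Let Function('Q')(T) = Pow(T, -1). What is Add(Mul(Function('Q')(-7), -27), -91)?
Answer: Rational(-610, 7) ≈ -87.143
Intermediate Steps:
Add(Mul(Function('Q')(-7), -27), -91) = Add(Mul(Pow(-7, -1), -27), -91) = Add(Mul(Rational(-1, 7), -27), -91) = Add(Rational(27, 7), -91) = Rational(-610, 7)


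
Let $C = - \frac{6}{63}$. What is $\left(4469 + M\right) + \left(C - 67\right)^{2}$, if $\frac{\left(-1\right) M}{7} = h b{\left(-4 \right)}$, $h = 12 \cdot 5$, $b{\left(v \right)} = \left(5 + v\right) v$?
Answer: $\frac{4696990}{441} \approx 10651.0$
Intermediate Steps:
$b{\left(v \right)} = v \left(5 + v\right)$
$C = - \frac{2}{21}$ ($C = \left(-6\right) \frac{1}{63} = - \frac{2}{21} \approx -0.095238$)
$h = 60$
$M = 1680$ ($M = - 7 \cdot 60 \left(- 4 \left(5 - 4\right)\right) = - 7 \cdot 60 \left(\left(-4\right) 1\right) = - 7 \cdot 60 \left(-4\right) = \left(-7\right) \left(-240\right) = 1680$)
$\left(4469 + M\right) + \left(C - 67\right)^{2} = \left(4469 + 1680\right) + \left(- \frac{2}{21} - 67\right)^{2} = 6149 + \left(- \frac{1409}{21}\right)^{2} = 6149 + \frac{1985281}{441} = \frac{4696990}{441}$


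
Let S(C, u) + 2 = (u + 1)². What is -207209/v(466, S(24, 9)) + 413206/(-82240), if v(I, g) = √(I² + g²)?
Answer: -206603/41120 - 207209*√56690/113380 ≈ -440.16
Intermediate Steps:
S(C, u) = -2 + (1 + u)² (S(C, u) = -2 + (u + 1)² = -2 + (1 + u)²)
-207209/v(466, S(24, 9)) + 413206/(-82240) = -207209/√(466² + (-2 + (1 + 9)²)²) + 413206/(-82240) = -207209/√(217156 + (-2 + 10²)²) + 413206*(-1/82240) = -207209/√(217156 + (-2 + 100)²) - 206603/41120 = -207209/√(217156 + 98²) - 206603/41120 = -207209/√(217156 + 9604) - 206603/41120 = -207209*√56690/113380 - 206603/41120 = -206603/41120 - 207209*√56690/113380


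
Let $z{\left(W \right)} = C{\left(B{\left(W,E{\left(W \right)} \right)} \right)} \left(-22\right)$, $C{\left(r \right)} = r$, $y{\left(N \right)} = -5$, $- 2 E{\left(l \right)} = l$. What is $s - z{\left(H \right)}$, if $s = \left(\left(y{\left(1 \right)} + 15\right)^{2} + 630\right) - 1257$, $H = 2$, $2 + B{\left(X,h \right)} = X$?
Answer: $-527$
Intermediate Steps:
$E{\left(l \right)} = - \frac{l}{2}$
$B{\left(X,h \right)} = -2 + X$
$z{\left(W \right)} = 44 - 22 W$ ($z{\left(W \right)} = \left(-2 + W\right) \left(-22\right) = 44 - 22 W$)
$s = -527$ ($s = \left(\left(-5 + 15\right)^{2} + 630\right) - 1257 = \left(10^{2} + 630\right) - 1257 = \left(100 + 630\right) - 1257 = 730 - 1257 = -527$)
$s - z{\left(H \right)} = -527 - \left(44 - 44\right) = -527 - 0 = -527 + 0 = -527$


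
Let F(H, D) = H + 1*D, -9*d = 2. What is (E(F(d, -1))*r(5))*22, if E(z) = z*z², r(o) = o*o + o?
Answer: -292820/243 ≈ -1205.0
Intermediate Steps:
d = -2/9 (d = -⅑*2 = -2/9 ≈ -0.22222)
r(o) = o + o² (r(o) = o² + o = o + o²)
F(H, D) = D + H (F(H, D) = H + D = D + H)
E(z) = z³
(E(F(d, -1))*r(5))*22 = ((-1 - 2/9)³*(5*(1 + 5)))*22 = ((-11/9)³*(5*6))*22 = -1331/729*30*22 = -13310/243*22 = -292820/243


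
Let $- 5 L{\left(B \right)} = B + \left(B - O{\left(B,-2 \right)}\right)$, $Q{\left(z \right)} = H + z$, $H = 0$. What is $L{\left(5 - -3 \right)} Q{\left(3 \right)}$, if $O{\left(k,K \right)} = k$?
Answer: $- \frac{24}{5} \approx -4.8$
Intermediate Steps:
$Q{\left(z \right)} = z$ ($Q{\left(z \right)} = 0 + z = z$)
$L{\left(B \right)} = - \frac{B}{5}$ ($L{\left(B \right)} = - \frac{B + \left(B - B\right)}{5} = - \frac{B + 0}{5} = - \frac{B}{5}$)
$L{\left(5 - -3 \right)} Q{\left(3 \right)} = - \frac{5 - -3}{5} \cdot 3 = - \frac{5 + 3}{5} \cdot 3 = \left(- \frac{1}{5}\right) 8 \cdot 3 = \left(- \frac{8}{5}\right) 3 = - \frac{24}{5}$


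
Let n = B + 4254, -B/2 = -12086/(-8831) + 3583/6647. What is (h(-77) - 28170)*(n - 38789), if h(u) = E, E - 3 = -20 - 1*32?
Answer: 57211669281610775/58699657 ≈ 9.7465e+8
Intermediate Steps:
B = -223954230/58699657 (B = -2*(-12086/(-8831) + 3583/6647) = -2*(-12086*(-1/8831) + 3583*(1/6647)) = -2*(12086/8831 + 3583/6647) = -2*111977115/58699657 = -223954230/58699657 ≈ -3.8153)
E = -49 (E = 3 + (-20 - 1*32) = 3 + (-20 - 32) = 3 - 52 = -49)
h(u) = -49
n = 249484386648/58699657 (n = -223954230/58699657 + 4254 = 249484386648/58699657 ≈ 4250.2)
(h(-77) - 28170)*(n - 38789) = (-49 - 28170)*(249484386648/58699657 - 38789) = -28219*(-2027416608725/58699657) = 57211669281610775/58699657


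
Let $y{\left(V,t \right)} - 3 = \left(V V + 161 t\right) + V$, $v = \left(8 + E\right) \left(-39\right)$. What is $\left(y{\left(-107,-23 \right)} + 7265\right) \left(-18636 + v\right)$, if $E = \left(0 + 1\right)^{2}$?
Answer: $-283039209$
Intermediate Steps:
$E = 1$ ($E = 1^{2} = 1$)
$v = -351$ ($v = \left(8 + 1\right) \left(-39\right) = 9 \left(-39\right) = -351$)
$y{\left(V,t \right)} = 3 + V + V^{2} + 161 t$ ($y{\left(V,t \right)} = 3 + \left(\left(V V + 161 t\right) + V\right) = 3 + \left(\left(V^{2} + 161 t\right) + V\right) = 3 + \left(V + V^{2} + 161 t\right) = 3 + V + V^{2} + 161 t$)
$\left(y{\left(-107,-23 \right)} + 7265\right) \left(-18636 + v\right) = \left(\left(3 - 107 + \left(-107\right)^{2} + 161 \left(-23\right)\right) + 7265\right) \left(-18636 - 351\right) = \left(\left(3 - 107 + 11449 - 3703\right) + 7265\right) \left(-18987\right) = \left(7642 + 7265\right) \left(-18987\right) = 14907 \left(-18987\right) = -283039209$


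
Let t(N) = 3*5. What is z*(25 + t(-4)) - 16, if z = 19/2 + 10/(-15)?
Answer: 1012/3 ≈ 337.33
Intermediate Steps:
t(N) = 15
z = 53/6 (z = 19*(½) + 10*(-1/15) = 19/2 - ⅔ = 53/6 ≈ 8.8333)
z*(25 + t(-4)) - 16 = 53*(25 + 15)/6 - 16 = (53/6)*40 - 16 = 1060/3 - 16 = 1012/3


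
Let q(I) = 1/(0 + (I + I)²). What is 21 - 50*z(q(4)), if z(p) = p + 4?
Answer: -5753/32 ≈ -179.78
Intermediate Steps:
q(I) = 1/(4*I²) (q(I) = 1/(0 + (2*I)²) = 1/(0 + 4*I²) = 1/(4*I²))
z(p) = 4 + p
21 - 50*z(q(4)) = 21 - 50*(4 + (¼)/4²) = 21 - 50*(4 + (¼)*(1/16)) = 21 - 50*(4 + 1/64) = 21 - 50*257/64 = 21 - 6425/32 = -5753/32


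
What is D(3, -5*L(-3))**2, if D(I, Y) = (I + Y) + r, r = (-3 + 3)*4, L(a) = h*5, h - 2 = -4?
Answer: 2809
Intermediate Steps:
h = -2 (h = 2 - 4 = -2)
L(a) = -10 (L(a) = -2*5 = -10)
r = 0 (r = 0*4 = 0)
D(I, Y) = I + Y (D(I, Y) = (I + Y) + 0 = I + Y)
D(3, -5*L(-3))**2 = (3 - 5*(-10))**2 = (3 + 50)**2 = 53**2 = 2809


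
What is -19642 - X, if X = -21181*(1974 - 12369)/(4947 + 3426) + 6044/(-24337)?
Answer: -3120302595815/67924567 ≈ -45938.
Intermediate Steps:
X = 1786128250801/67924567 (X = -21181/(8373/(-10395)) + 6044*(-1/24337) = -21181/(8373*(-1/10395)) - 6044/24337 = -21181/(-2791/3465) - 6044/24337 = -21181*(-3465/2791) - 6044/24337 = 73392165/2791 - 6044/24337 = 1786128250801/67924567 ≈ 26296.)
-19642 - X = -19642 - 1*1786128250801/67924567 = -19642 - 1786128250801/67924567 = -3120302595815/67924567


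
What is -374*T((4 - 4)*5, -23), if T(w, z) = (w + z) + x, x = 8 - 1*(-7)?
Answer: 2992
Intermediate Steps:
x = 15 (x = 8 + 7 = 15)
T(w, z) = 15 + w + z (T(w, z) = (w + z) + 15 = 15 + w + z)
-374*T((4 - 4)*5, -23) = -374*(15 + (4 - 4)*5 - 23) = -374*(15 + 0*5 - 23) = -374*(15 + 0 - 23) = -374*(-8) = 2992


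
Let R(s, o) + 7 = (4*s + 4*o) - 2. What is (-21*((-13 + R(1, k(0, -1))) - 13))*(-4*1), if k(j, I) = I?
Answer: -2940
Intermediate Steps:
R(s, o) = -9 + 4*o + 4*s (R(s, o) = -7 + ((4*s + 4*o) - 2) = -7 + ((4*o + 4*s) - 2) = -7 + (-2 + 4*o + 4*s) = -9 + 4*o + 4*s)
(-21*((-13 + R(1, k(0, -1))) - 13))*(-4*1) = (-21*((-13 + (-9 + 4*(-1) + 4*1)) - 13))*(-4*1) = -21*((-13 + (-9 - 4 + 4)) - 13)*(-4) = -21*((-13 - 9) - 13)*(-4) = -21*(-22 - 13)*(-4) = -21*(-35)*(-4) = 735*(-4) = -2940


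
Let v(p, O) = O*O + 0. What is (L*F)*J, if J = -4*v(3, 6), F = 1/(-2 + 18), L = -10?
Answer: 90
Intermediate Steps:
v(p, O) = O² (v(p, O) = O² + 0 = O²)
F = 1/16 ≈ 0.062500
J = -144 (J = -4*6² = -4*36 = -144)
(L*F)*J = -10*1/16*(-144) = -5/8*(-144) = 90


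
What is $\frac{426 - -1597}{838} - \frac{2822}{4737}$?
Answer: $\frac{7218115}{3969606} \approx 1.8183$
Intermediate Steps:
$\frac{426 - -1597}{838} - \frac{2822}{4737} = \left(426 + 1597\right) \frac{1}{838} - \frac{2822}{4737} = 2023 \cdot \frac{1}{838} - \frac{2822}{4737} = \frac{2023}{838} - \frac{2822}{4737} = \frac{7218115}{3969606}$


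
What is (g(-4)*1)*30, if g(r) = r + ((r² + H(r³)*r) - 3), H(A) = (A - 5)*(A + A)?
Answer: -1059570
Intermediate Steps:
H(A) = 2*A*(-5 + A) (H(A) = (-5 + A)*(2*A) = 2*A*(-5 + A))
g(r) = -3 + r + r² + 2*r⁴*(-5 + r³) (g(r) = r + ((r² + (2*r³*(-5 + r³))*r) - 3) = r + ((r² + 2*r⁴*(-5 + r³)) - 3) = r + (-3 + r² + 2*r⁴*(-5 + r³)) = -3 + r + r² + 2*r⁴*(-5 + r³))
(g(-4)*1)*30 = ((-3 - 4 + (-4)² + 2*(-4)⁴*(-5 + (-4)³))*1)*30 = ((-3 - 4 + 16 + 2*256*(-5 - 64))*1)*30 = ((-3 - 4 + 16 + 2*256*(-69))*1)*30 = ((-3 - 4 + 16 - 35328)*1)*30 = -35319*1*30 = -35319*30 = -1059570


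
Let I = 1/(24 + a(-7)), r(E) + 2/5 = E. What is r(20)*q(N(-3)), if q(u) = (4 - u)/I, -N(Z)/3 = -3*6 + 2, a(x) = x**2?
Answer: -314776/5 ≈ -62955.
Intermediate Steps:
r(E) = -2/5 + E
I = 1/73 (I = 1/(24 + (-7)**2) = 1/(24 + 49) = 1/73 ≈ 0.013699)
N(Z) = 48 (N(Z) = -3*(-3*6 + 2) = -3*(-18 + 2) = -3*(-16) = 48)
q(u) = 292 - 73*u (q(u) = (4 - u)/(1/73) = (4 - u)*73 = 292 - 73*u)
r(20)*q(N(-3)) = (-2/5 + 20)*(292 - 73*48) = 98*(292 - 3504)/5 = (98/5)*(-3212) = -314776/5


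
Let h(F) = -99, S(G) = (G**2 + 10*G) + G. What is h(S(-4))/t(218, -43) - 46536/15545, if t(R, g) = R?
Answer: -11683803/3388810 ≈ -3.4478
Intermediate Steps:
S(G) = G**2 + 11*G
h(S(-4))/t(218, -43) - 46536/15545 = -99/218 - 46536/15545 = -11683803/3388810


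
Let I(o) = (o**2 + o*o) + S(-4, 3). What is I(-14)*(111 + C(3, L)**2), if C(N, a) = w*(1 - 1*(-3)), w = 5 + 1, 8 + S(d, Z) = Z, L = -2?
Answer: 265869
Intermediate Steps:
S(d, Z) = -8 + Z
w = 6
C(N, a) = 24 (C(N, a) = 6*(1 - 1*(-3)) = 6*(1 + 3) = 6*4 = 24)
I(o) = -5 + 2*o**2 (I(o) = (o**2 + o*o) + (-8 + 3) = (o**2 + o**2) - 5 = 2*o**2 - 5 = -5 + 2*o**2)
I(-14)*(111 + C(3, L)**2) = (-5 + 2*(-14)**2)*(111 + 24**2) = (-5 + 2*196)*(111 + 576) = (-5 + 392)*687 = 387*687 = 265869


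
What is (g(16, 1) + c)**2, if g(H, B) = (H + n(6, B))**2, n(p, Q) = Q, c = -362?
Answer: 5329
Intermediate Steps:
g(H, B) = (B + H)**2 (g(H, B) = (H + B)**2 = (B + H)**2)
(g(16, 1) + c)**2 = ((1 + 16)**2 - 362)**2 = (17**2 - 362)**2 = (289 - 362)**2 = (-73)**2 = 5329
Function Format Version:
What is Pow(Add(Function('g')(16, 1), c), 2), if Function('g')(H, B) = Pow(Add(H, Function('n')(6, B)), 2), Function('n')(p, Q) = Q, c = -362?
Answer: 5329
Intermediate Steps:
Function('g')(H, B) = Pow(Add(B, H), 2) (Function('g')(H, B) = Pow(Add(H, B), 2) = Pow(Add(B, H), 2))
Pow(Add(Function('g')(16, 1), c), 2) = Pow(Add(Pow(Add(1, 16), 2), -362), 2) = Pow(Add(Pow(17, 2), -362), 2) = Pow(Add(289, -362), 2) = Pow(-73, 2) = 5329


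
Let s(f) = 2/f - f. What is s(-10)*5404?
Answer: 264796/5 ≈ 52959.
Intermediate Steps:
s(f) = -f + 2/f
s(-10)*5404 = (-1*(-10) + 2/(-10))*5404 = (10 + 2*(-1/10))*5404 = (10 - 1/5)*5404 = (49/5)*5404 = 264796/5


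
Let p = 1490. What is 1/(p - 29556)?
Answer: -1/28066 ≈ -3.5630e-5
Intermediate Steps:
1/(p - 29556) = 1/(1490 - 29556) = 1/(-28066) = -1/28066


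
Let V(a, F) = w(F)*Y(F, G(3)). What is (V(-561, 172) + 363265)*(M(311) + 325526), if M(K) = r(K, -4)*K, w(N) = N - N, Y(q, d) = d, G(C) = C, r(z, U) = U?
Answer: 117800300730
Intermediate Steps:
w(N) = 0
V(a, F) = 0 (V(a, F) = 0*3 = 0)
M(K) = -4*K
(V(-561, 172) + 363265)*(M(311) + 325526) = (0 + 363265)*(-4*311 + 325526) = 363265*(-1244 + 325526) = 363265*324282 = 117800300730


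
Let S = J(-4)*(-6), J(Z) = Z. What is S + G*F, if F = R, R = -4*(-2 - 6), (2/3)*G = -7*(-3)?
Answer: 1032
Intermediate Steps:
S = 24 (S = -4*(-6) = 24)
G = 63/2 (G = 3*(-7*(-3))/2 = (3/2)*21 = 63/2 ≈ 31.500)
R = 32 (R = -4*(-8) = 32)
F = 32
S + G*F = 24 + (63/2)*32 = 24 + 1008 = 1032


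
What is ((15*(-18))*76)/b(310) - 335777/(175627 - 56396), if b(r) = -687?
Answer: 738647107/27303899 ≈ 27.053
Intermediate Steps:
((15*(-18))*76)/b(310) - 335777/(175627 - 56396) = ((15*(-18))*76)/(-687) - 335777/(175627 - 56396) = -270*76*(-1/687) - 335777/119231 = -20520*(-1/687) - 335777*1/119231 = 6840/229 - 335777/119231 = 738647107/27303899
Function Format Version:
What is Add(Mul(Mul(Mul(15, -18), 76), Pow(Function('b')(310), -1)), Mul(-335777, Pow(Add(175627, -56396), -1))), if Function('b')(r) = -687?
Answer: Rational(738647107, 27303899) ≈ 27.053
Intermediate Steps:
Add(Mul(Mul(Mul(15, -18), 76), Pow(Function('b')(310), -1)), Mul(-335777, Pow(Add(175627, -56396), -1))) = Add(Mul(Mul(Mul(15, -18), 76), Pow(-687, -1)), Mul(-335777, Pow(Add(175627, -56396), -1))) = Add(Mul(Mul(-270, 76), Rational(-1, 687)), Mul(-335777, Pow(119231, -1))) = Add(Mul(-20520, Rational(-1, 687)), Mul(-335777, Rational(1, 119231))) = Add(Rational(6840, 229), Rational(-335777, 119231)) = Rational(738647107, 27303899)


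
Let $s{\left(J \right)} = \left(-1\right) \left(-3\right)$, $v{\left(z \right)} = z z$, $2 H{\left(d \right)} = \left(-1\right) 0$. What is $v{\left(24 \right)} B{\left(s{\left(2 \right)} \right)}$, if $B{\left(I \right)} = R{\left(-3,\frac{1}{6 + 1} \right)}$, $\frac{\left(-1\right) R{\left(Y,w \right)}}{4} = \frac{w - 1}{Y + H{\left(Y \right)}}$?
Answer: $- \frac{4608}{7} \approx -658.29$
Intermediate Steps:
$H{\left(d \right)} = 0$ ($H{\left(d \right)} = \frac{\left(-1\right) 0}{2} = \frac{1}{2} \cdot 0 = 0$)
$v{\left(z \right)} = z^{2}$
$s{\left(J \right)} = 3$
$R{\left(Y,w \right)} = - \frac{4 \left(-1 + w\right)}{Y}$ ($R{\left(Y,w \right)} = - 4 \frac{w - 1}{Y + 0} = - 4 \frac{-1 + w}{Y} = - \frac{4 \left(-1 + w\right)}{Y}$)
$B{\left(I \right)} = - \frac{8}{7}$ ($B{\left(I \right)} = \frac{4 \left(1 - \frac{1}{6 + 1}\right)}{-3} = 4 \left(- \frac{1}{3}\right) \left(1 - \frac{1}{7}\right) = 4 \left(- \frac{1}{3}\right) \frac{6}{7} = - \frac{8}{7}$)
$v{\left(24 \right)} B{\left(s{\left(2 \right)} \right)} = 24^{2} \left(- \frac{8}{7}\right) = 576 \left(- \frac{8}{7}\right) = - \frac{4608}{7}$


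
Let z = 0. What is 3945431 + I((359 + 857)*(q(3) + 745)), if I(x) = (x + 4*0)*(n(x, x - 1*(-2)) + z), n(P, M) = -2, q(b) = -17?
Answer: 2174935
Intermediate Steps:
I(x) = -2*x (I(x) = (x + 4*0)*(-2 + 0) = (x + 0)*(-2) = x*(-2) = -2*x)
3945431 + I((359 + 857)*(q(3) + 745)) = 3945431 - 2*(359 + 857)*(-17 + 745) = 3945431 - 2432*728 = 3945431 - 2*885248 = 3945431 - 1770496 = 2174935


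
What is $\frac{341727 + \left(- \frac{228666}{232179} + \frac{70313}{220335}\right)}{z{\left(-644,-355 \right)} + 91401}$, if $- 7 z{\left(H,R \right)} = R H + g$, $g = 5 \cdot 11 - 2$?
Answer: $\frac{20395373536344884}{3505407967508385} \approx 5.8183$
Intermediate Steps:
$g = 53$ ($g = 55 - 2 = 53$)
$z{\left(H,R \right)} = - \frac{53}{7} - \frac{H R}{7}$ ($z{\left(H,R \right)} = - \frac{R H + 53}{7} = - \frac{H R + 53}{7} = - \frac{53 + H R}{7} = - \frac{53}{7} - \frac{H R}{7}$)
$\frac{341727 + \left(- \frac{228666}{232179} + \frac{70313}{220335}\right)}{z{\left(-644,-355 \right)} + 91401} = \frac{341727 + \left(- \frac{228666}{232179} + \frac{70313}{220335}\right)}{\left(- \frac{53}{7} - \left(-92\right) \left(-355\right)\right) + 91401} = \frac{341727 + \left(\left(-228666\right) \frac{1}{232179} + 70313 \cdot \frac{1}{220335}\right)}{\left(- \frac{53}{7} - 32660\right) + 91401} = \frac{341727 + \left(- \frac{76222}{77393} + \frac{70313}{220335}\right)}{- \frac{228673}{7} + 91401} = \frac{341727 - \frac{11352640361}{17052386655}}{\frac{411134}{7}} = \frac{5827249581812824}{17052386655} \cdot \frac{7}{411134} = \frac{20395373536344884}{3505407967508385}$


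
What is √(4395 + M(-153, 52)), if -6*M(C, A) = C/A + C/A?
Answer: 3*√330187/26 ≈ 66.302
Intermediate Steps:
M(C, A) = -C/(3*A) (M(C, A) = -(C/A + C/A)/6 = -C/(3*A))
√(4395 + M(-153, 52)) = √(4395 - ⅓*(-153)/52) = √(4395 - ⅓*(-153)*1/52) = √(4395 + 51/52) = √(228591/52) = 3*√330187/26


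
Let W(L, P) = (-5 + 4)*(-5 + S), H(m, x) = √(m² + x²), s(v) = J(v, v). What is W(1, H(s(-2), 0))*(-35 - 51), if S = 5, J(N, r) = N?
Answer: 0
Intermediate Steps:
s(v) = v
W(L, P) = 0 (W(L, P) = (-5 + 4)*(-5 + 5) = -1*0 = 0)
W(1, H(s(-2), 0))*(-35 - 51) = 0*(-35 - 51) = 0*(-86) = 0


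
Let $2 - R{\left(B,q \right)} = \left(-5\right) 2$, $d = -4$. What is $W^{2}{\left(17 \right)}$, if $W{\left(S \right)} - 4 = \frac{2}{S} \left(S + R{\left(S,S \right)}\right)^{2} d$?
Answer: $\frac{44355600}{289} \approx 1.5348 \cdot 10^{5}$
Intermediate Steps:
$R{\left(B,q \right)} = 12$ ($R{\left(B,q \right)} = 2 - \left(-5\right) 2 = 2 - -10 = 2 + 10 = 12$)
$W{\left(S \right)} = 4 - \frac{8 \left(12 + S\right)^{2}}{S}$ ($W{\left(S \right)} = 4 + \frac{2}{S} \left(S + 12\right)^{2} \left(-4\right) = 4 + \frac{2}{S} \left(12 + S\right)^{2} \left(-4\right) = 4 + \frac{2 \left(12 + S\right)^{2}}{S} \left(-4\right) = 4 - \frac{8 \left(12 + S\right)^{2}}{S}$)
$W^{2}{\left(17 \right)} = \left(4 - \frac{8 \left(12 + 17\right)^{2}}{17}\right)^{2} = \left(4 - \frac{8 \cdot 29^{2}}{17}\right)^{2} = \left(4 - \frac{8}{17} \cdot 841\right)^{2} = \left(4 - \frac{6728}{17}\right)^{2} = \left(- \frac{6660}{17}\right)^{2} = \frac{44355600}{289}$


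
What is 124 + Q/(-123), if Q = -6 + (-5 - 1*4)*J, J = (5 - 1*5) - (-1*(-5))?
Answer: 5071/41 ≈ 123.68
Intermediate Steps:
J = -5 (J = (5 - 5) - 5 = 0 - 1*5 = 0 - 5 = -5)
Q = 39 (Q = -6 + (-5 - 1*4)*(-5) = -6 + (-5 - 4)*(-5) = -6 - 9*(-5) = -6 + 45 = 39)
124 + Q/(-123) = 124 + 39/(-123) = 124 - 1/123*39 = 124 - 13/41 = 5071/41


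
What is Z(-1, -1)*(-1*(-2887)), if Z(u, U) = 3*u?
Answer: -8661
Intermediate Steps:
Z(-1, -1)*(-1*(-2887)) = (3*(-1))*(-1*(-2887)) = -3*2887 = -8661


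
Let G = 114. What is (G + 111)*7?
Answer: 1575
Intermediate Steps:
(G + 111)*7 = (114 + 111)*7 = 225*7 = 1575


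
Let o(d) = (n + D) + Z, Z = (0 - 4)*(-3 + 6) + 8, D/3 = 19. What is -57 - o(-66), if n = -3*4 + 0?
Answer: -98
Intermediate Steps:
D = 57 (D = 3*19 = 57)
Z = -4 (Z = -4*3 + 8 = -12 + 8 = -4)
n = -12 (n = -12 + 0 = -12)
o(d) = 41 (o(d) = (-12 + 57) - 4 = 45 - 4 = 41)
-57 - o(-66) = -57 - 1*41 = -57 - 41 = -98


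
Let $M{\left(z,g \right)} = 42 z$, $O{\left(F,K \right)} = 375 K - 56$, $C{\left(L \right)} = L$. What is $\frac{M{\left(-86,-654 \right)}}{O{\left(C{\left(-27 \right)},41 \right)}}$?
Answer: $- \frac{3612}{15319} \approx -0.23579$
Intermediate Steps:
$O{\left(F,K \right)} = -56 + 375 K$
$\frac{M{\left(-86,-654 \right)}}{O{\left(C{\left(-27 \right)},41 \right)}} = \frac{42 \left(-86\right)}{-56 + 375 \cdot 41} = - \frac{3612}{-56 + 15375} = - \frac{3612}{15319}$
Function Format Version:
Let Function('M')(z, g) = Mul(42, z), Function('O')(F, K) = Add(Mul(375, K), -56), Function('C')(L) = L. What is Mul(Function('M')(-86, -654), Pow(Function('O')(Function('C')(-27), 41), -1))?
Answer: Rational(-3612, 15319) ≈ -0.23579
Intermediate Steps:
Function('O')(F, K) = Add(-56, Mul(375, K))
Mul(Function('M')(-86, -654), Pow(Function('O')(Function('C')(-27), 41), -1)) = Mul(Mul(42, -86), Pow(Add(-56, Mul(375, 41)), -1)) = Mul(-3612, Pow(Add(-56, 15375), -1)) = Mul(-3612, Pow(15319, -1)) = Mul(-3612, Rational(1, 15319)) = Rational(-3612, 15319)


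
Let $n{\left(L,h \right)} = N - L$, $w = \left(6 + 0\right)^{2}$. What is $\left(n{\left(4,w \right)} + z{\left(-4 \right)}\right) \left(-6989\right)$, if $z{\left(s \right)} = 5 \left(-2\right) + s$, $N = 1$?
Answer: $118813$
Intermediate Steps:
$z{\left(s \right)} = -10 + s$
$w = 36$ ($w = 6^{2} = 36$)
$n{\left(L,h \right)} = 1 - L$
$\left(n{\left(4,w \right)} + z{\left(-4 \right)}\right) \left(-6989\right) = \left(\left(1 - 4\right) - 14\right) \left(-6989\right) = \left(-3 - 14\right) \left(-6989\right) = \left(-17\right) \left(-6989\right) = 118813$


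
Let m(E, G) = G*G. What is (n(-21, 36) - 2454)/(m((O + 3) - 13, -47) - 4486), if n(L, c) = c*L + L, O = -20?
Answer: 359/253 ≈ 1.4190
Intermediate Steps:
n(L, c) = L + L*c (n(L, c) = L*c + L = L + L*c)
m(E, G) = G²
(n(-21, 36) - 2454)/(m((O + 3) - 13, -47) - 4486) = (-21*(1 + 36) - 2454)/((-47)² - 4486) = (-21*37 - 2454)/(2209 - 4486) = (-777 - 2454)/(-2277) = -3231*(-1/2277) = 359/253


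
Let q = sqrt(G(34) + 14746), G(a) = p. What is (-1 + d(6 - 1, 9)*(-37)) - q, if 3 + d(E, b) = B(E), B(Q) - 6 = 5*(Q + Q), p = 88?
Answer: -1962 - sqrt(14834) ≈ -2083.8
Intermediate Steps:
B(Q) = 6 + 10*Q (B(Q) = 6 + 5*(Q + Q) = 6 + 5*(2*Q) = 6 + 10*Q)
d(E, b) = 3 + 10*E (d(E, b) = -3 + (6 + 10*E) = 3 + 10*E)
G(a) = 88
q = sqrt(14834) (q = sqrt(88 + 14746) = sqrt(14834) ≈ 121.79)
(-1 + d(6 - 1, 9)*(-37)) - q = (-1 + (3 + 10*(6 - 1))*(-37)) - sqrt(14834) = (-1 + (3 + 10*5)*(-37)) - sqrt(14834) = (-1 + (3 + 50)*(-37)) - sqrt(14834) = (-1 + 53*(-37)) - sqrt(14834) = (-1 - 1961) - sqrt(14834) = -1962 - sqrt(14834)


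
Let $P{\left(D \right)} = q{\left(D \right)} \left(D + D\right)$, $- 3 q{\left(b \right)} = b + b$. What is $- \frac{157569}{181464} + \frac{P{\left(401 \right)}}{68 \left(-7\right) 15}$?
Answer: $\frac{9445270223}{323913240} \approx 29.16$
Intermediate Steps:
$q{\left(b \right)} = - \frac{2 b}{3}$ ($q{\left(b \right)} = - \frac{b + b}{3} = - \frac{2 b}{3}$)
$P{\left(D \right)} = - \frac{4 D^{2}}{3}$ ($P{\left(D \right)} = - \frac{2 D}{3} \left(D + D\right) = - \frac{2 D}{3} \cdot 2 D = - \frac{4 D^{2}}{3}$)
$- \frac{157569}{181464} + \frac{P{\left(401 \right)}}{68 \left(-7\right) 15} = - \frac{157569}{181464} + \frac{\left(- \frac{4}{3}\right) 401^{2}}{68 \left(-7\right) 15} = \left(-157569\right) \frac{1}{181464} + \frac{\left(- \frac{4}{3}\right) 160801}{\left(-476\right) 15} = - \frac{52523}{60488} - \frac{643204}{3 \left(-7140\right)} = - \frac{52523}{60488} - - \frac{160801}{5355} = - \frac{52523}{60488} + \frac{160801}{5355} = \frac{9445270223}{323913240}$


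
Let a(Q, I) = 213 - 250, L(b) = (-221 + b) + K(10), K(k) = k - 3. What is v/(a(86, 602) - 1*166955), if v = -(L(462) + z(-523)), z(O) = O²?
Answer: 13037/7952 ≈ 1.6395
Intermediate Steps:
K(k) = -3 + k
L(b) = -214 + b (L(b) = (-221 + b) + (-3 + 10) = (-221 + b) + 7 = -214 + b)
a(Q, I) = -37
v = -273777 (v = -((-214 + 462) + (-523)²) = -(248 + 273529) = -1*273777 = -273777)
v/(a(86, 602) - 1*166955) = -273777/(-37 - 1*166955) = -273777/(-37 - 166955) = -273777/(-166992) = -273777*(-1/166992) = 13037/7952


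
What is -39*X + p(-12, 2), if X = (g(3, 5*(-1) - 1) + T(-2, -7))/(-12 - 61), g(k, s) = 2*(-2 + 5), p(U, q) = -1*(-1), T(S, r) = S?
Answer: 229/73 ≈ 3.1370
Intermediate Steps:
p(U, q) = 1
g(k, s) = 6 (g(k, s) = 2*3 = 6)
X = -4/73 (X = (6 - 2)/(-12 - 61) = 4/(-73) = 4*(-1/73) = -4/73 ≈ -0.054795)
-39*X + p(-12, 2) = -39*(-4/73) + 1 = 156/73 + 1 = 229/73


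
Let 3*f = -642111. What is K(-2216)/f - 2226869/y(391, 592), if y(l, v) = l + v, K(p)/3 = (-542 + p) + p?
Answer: -476617691827/210398371 ≈ -2265.3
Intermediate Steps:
K(p) = -1626 + 6*p (K(p) = 3*((-542 + p) + p) = 3*(-542 + 2*p) = -1626 + 6*p)
f = -214037 (f = (⅓)*(-642111) = -214037)
K(-2216)/f - 2226869/y(391, 592) = (-1626 + 6*(-2216))/(-214037) - 2226869/(391 + 592) = (-1626 - 13296)*(-1/214037) - 2226869/983 = -14922*(-1/214037) - 2226869*1/983 = 14922/214037 - 2226869/983 = -476617691827/210398371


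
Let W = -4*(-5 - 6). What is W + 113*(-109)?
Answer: -12273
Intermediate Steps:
W = 44 (W = -4*(-11) = 44)
W + 113*(-109) = 44 + 113*(-109) = 44 - 12317 = -12273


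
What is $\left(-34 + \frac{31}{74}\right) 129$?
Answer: $- \frac{320565}{74} \approx -4332.0$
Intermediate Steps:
$\left(-34 + \frac{31}{74}\right) 129 = \left(- \frac{2485}{74}\right) 129 = - \frac{320565}{74}$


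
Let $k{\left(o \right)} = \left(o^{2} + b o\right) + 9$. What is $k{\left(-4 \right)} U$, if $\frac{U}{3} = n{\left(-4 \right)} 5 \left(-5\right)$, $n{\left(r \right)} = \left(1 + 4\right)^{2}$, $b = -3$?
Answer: $-69375$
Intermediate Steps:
$n{\left(r \right)} = 25$ ($n{\left(r \right)} = 5^{2} = 25$)
$k{\left(o \right)} = 9 + o^{2} - 3 o$ ($k{\left(o \right)} = \left(o^{2} - 3 o\right) + 9 = 9 + o^{2} - 3 o$)
$U = -1875$ ($U = 3 \cdot 25 \cdot 5 \left(-5\right) = 3 \cdot 125 \left(-5\right) = 3 \left(-625\right) = -1875$)
$k{\left(-4 \right)} U = \left(9 + \left(-4\right)^{2} - -12\right) \left(-1875\right) = \left(9 + 16 + 12\right) \left(-1875\right) = 37 \left(-1875\right) = -69375$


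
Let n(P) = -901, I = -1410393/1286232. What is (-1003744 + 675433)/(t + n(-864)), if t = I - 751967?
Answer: 140761371384/322788107923 ≈ 0.43608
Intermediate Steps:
I = -470131/428744 (I = -1410393*1/1286232 = -470131/428744 ≈ -1.0965)
t = -322401809579/428744 (t = -470131/428744 - 751967 = -322401809579/428744 ≈ -7.5197e+5)
(-1003744 + 675433)/(t + n(-864)) = (-1003744 + 675433)/(-322401809579/428744 - 901) = -328311/(-322788107923/428744) = -328311*(-428744/322788107923) = 140761371384/322788107923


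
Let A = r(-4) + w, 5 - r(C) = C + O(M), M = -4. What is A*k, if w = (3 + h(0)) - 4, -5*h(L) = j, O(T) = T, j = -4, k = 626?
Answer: 40064/5 ≈ 8012.8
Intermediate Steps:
h(L) = 4/5 (h(L) = -1/5*(-4) = 4/5)
r(C) = 9 - C (r(C) = 5 - (C - 4) = 5 - (-4 + C) = 5 + (4 - C) = 9 - C)
w = -1/5 (w = (3 + 4/5) - 4 = 19/5 - 4 = -1/5 ≈ -0.20000)
A = 64/5 (A = (9 - 1*(-4)) - 1/5 = (9 + 4) - 1/5 = 13 - 1/5 = 64/5 ≈ 12.800)
A*k = (64/5)*626 = 40064/5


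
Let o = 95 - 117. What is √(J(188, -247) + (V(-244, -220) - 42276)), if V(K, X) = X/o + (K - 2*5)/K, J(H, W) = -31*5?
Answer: I*√631378670/122 ≈ 205.96*I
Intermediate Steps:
o = -22
J(H, W) = -155
V(K, X) = -X/22 + (-10 + K)/K (V(K, X) = X/(-22) + (K - 2*5)/K = X*(-1/22) + (K - 10)/K = -X/22 + (-10 + K)/K)
√(J(188, -247) + (V(-244, -220) - 42276)) = √(-155 + ((1 - 10/(-244) - 1/22*(-220)) - 42276)) = √(-155 + ((1 - 10*(-1/244) + 10) - 42276)) = √(-155 + ((1 + 5/122 + 10) - 42276)) = √(-155 + (1347/122 - 42276)) = √(-155 - 5156325/122) = √(-5175235/122) = I*√631378670/122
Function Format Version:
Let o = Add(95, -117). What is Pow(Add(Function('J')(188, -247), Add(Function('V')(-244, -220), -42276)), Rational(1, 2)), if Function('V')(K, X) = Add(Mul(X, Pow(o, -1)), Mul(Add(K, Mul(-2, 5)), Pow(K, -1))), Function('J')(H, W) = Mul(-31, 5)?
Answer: Mul(Rational(1, 122), I, Pow(631378670, Rational(1, 2))) ≈ Mul(205.96, I)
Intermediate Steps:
o = -22
Function('J')(H, W) = -155
Function('V')(K, X) = Add(Mul(Rational(-1, 22), X), Mul(Pow(K, -1), Add(-10, K))) (Function('V')(K, X) = Add(Mul(X, Pow(-22, -1)), Mul(Add(K, Mul(-2, 5)), Pow(K, -1))) = Add(Mul(X, Rational(-1, 22)), Mul(Add(K, -10), Pow(K, -1))) = Add(Mul(Rational(-1, 22), X), Mul(Add(-10, K), Pow(K, -1))) = Add(Mul(Rational(-1, 22), X), Mul(Pow(K, -1), Add(-10, K))))
Pow(Add(Function('J')(188, -247), Add(Function('V')(-244, -220), -42276)), Rational(1, 2)) = Pow(Add(-155, Add(Add(1, Mul(-10, Pow(-244, -1)), Mul(Rational(-1, 22), -220)), -42276)), Rational(1, 2)) = Pow(Add(-155, Add(Add(1, Mul(-10, Rational(-1, 244)), 10), -42276)), Rational(1, 2)) = Pow(Add(-155, Add(Add(1, Rational(5, 122), 10), -42276)), Rational(1, 2)) = Pow(Add(-155, Add(Rational(1347, 122), -42276)), Rational(1, 2)) = Pow(Add(-155, Rational(-5156325, 122)), Rational(1, 2)) = Pow(Rational(-5175235, 122), Rational(1, 2)) = Mul(Rational(1, 122), I, Pow(631378670, Rational(1, 2)))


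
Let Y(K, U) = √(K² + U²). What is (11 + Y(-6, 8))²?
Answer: 441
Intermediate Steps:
(11 + Y(-6, 8))² = (11 + √((-6)² + 8²))² = (11 + √(36 + 64))² = (11 + √100)² = (11 + 10)² = 21² = 441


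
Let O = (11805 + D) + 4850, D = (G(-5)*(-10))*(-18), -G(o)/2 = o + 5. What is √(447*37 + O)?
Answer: √33194 ≈ 182.19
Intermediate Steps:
G(o) = -10 - 2*o (G(o) = -2*(o + 5) = -2*(5 + o) = -10 - 2*o)
D = 0 (D = ((-10 - 2*(-5))*(-10))*(-18) = ((-10 + 10)*(-10))*(-18) = (0*(-10))*(-18) = 0*(-18) = 0)
O = 16655 (O = (11805 + 0) + 4850 = 11805 + 4850 = 16655)
√(447*37 + O) = √(447*37 + 16655) = √(16539 + 16655) = √33194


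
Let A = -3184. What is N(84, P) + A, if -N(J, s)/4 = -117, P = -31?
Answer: -2716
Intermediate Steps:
N(J, s) = 468 (N(J, s) = -4*(-117) = 468)
N(84, P) + A = 468 - 3184 = -2716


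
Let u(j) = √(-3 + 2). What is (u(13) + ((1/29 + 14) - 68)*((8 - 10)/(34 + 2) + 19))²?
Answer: 284798059741/272484 - 533665*I/261 ≈ 1.0452e+6 - 2044.7*I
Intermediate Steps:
u(j) = I (u(j) = √(-1) = I)
(u(13) + ((1/29 + 14) - 68)*((8 - 10)/(34 + 2) + 19))² = (I + ((1/29 + 14) - 68)*((8 - 10)/(34 + 2) + 19))² = (I + ((1/29 + 14) - 68)*(-2/36 + 19))² = (I + (407/29 - 68)*(-2*1/36 + 19))² = (I - 1565*(-1/18 + 19)/29)² = (I - 1565/29*341/18)² = (I - 533665/522)² = (-533665/522 + I)²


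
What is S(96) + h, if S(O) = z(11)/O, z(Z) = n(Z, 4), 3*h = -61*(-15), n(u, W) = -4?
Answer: 7319/24 ≈ 304.96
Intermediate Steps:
h = 305 (h = (-61*(-15))/3 = (⅓)*915 = 305)
z(Z) = -4
S(O) = -4/O
S(96) + h = -4/96 + 305 = -4*1/96 + 305 = -1/24 + 305 = 7319/24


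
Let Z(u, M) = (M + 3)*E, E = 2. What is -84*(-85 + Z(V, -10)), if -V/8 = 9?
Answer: 8316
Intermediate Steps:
V = -72 (V = -8*9 = -72)
Z(u, M) = 6 + 2*M (Z(u, M) = (M + 3)*2 = (3 + M)*2 = 6 + 2*M)
-84*(-85 + Z(V, -10)) = -84*(-85 + (6 + 2*(-10))) = -84*(-85 + (6 - 20)) = -84*(-85 - 14) = -84*(-99) = 8316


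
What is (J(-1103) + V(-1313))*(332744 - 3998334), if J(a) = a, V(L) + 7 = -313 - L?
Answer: 403214900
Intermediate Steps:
V(L) = -320 - L (V(L) = -7 + (-313 - L) = -320 - L)
(J(-1103) + V(-1313))*(332744 - 3998334) = (-1103 + (-320 - 1*(-1313)))*(332744 - 3998334) = (-1103 + (-320 + 1313))*(-3665590) = (-1103 + 993)*(-3665590) = -110*(-3665590) = 403214900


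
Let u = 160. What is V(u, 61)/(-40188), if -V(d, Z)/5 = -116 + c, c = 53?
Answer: -105/13396 ≈ -0.0078382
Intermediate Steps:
V(d, Z) = 315 (V(d, Z) = -5*(-116 + 53) = -5*(-63) = 315)
V(u, 61)/(-40188) = 315/(-40188) = 315*(-1/40188) = -105/13396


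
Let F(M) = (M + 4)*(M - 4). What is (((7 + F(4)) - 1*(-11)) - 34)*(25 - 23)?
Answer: -32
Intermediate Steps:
F(M) = (-4 + M)*(4 + M) (F(M) = (4 + M)*(-4 + M) = (-4 + M)*(4 + M))
(((7 + F(4)) - 1*(-11)) - 34)*(25 - 23) = (((7 + (-16 + 4²)) - 1*(-11)) - 34)*(25 - 23) = (((7 + (-16 + 16)) + 11) - 34)*2 = (((7 + 0) + 11) - 34)*2 = ((7 + 11) - 34)*2 = (18 - 34)*2 = -16*2 = -32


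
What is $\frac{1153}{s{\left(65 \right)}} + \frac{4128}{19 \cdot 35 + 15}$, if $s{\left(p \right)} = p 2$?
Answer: $\frac{33017}{2210} \approx 14.94$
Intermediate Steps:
$s{\left(p \right)} = 2 p$
$\frac{1153}{s{\left(65 \right)}} + \frac{4128}{19 \cdot 35 + 15} = \frac{1153}{2 \cdot 65} + \frac{4128}{19 \cdot 35 + 15} = \frac{1153}{130} + \frac{4128}{665 + 15} = 1153 \cdot \frac{1}{130} + \frac{4128}{680} = \frac{1153}{130} + 4128 \cdot \frac{1}{680} = \frac{1153}{130} + \frac{516}{85} = \frac{33017}{2210}$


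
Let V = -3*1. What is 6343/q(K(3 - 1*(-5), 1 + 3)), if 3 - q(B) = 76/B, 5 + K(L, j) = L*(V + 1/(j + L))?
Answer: 539155/483 ≈ 1116.3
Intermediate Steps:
V = -3
K(L, j) = -5 + L*(-3 + 1/(L + j)) (K(L, j) = -5 + L*(-3 + 1/(j + L)) = -5 + L*(-3 + 1/(L + j)))
q(B) = 3 - 76/B
6343/q(K(3 - 1*(-5), 1 + 3)) = 6343/(3 - 76*((3 - 1*(-5)) + (1 + 3))/(-5*(1 + 3) - 4*(3 - 1*(-5)) - 3*(3 - 1*(-5))² - 3*(3 - 1*(-5))*(1 + 3))) = 6343/(3 - 76*((3 + 5) + 4)/(-5*4 - 4*(3 + 5) - 3*(3 + 5)² - 3*(3 + 5)*4)) = 6343/(3 - 76*(8 + 4)/(-20 - 4*8 - 3*8² - 3*8*4)) = 6343/(3 - 76*12/(-20 - 32 - 3*64 - 96)) = 6343/(3 - 76*12/(-20 - 32 - 192 - 96)) = 6343/(3 - 76/((1/12)*(-340))) = 6343/(3 - 76/(-85/3)) = 6343/(3 - 76*(-3/85)) = 6343/(3 + 228/85) = 6343/(483/85) = 6343*(85/483) = 539155/483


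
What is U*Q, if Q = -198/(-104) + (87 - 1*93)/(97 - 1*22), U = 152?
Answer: 90098/325 ≈ 277.22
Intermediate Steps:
Q = 2371/1300 (Q = -198*(-1/104) + (87 - 93)/(97 - 22) = 99/52 - 6/75 = 99/52 - 6*1/75 = 99/52 - 2/25 = 2371/1300 ≈ 1.8238)
U*Q = 152*(2371/1300) = 90098/325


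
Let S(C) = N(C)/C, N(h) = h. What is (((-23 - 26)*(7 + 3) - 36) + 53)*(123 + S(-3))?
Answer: -58652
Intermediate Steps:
S(C) = 1 (S(C) = C/C = 1)
(((-23 - 26)*(7 + 3) - 36) + 53)*(123 + S(-3)) = (((-23 - 26)*(7 + 3) - 36) + 53)*(123 + 1) = ((-49*10 - 36) + 53)*124 = ((-490 - 36) + 53)*124 = (-526 + 53)*124 = -473*124 = -58652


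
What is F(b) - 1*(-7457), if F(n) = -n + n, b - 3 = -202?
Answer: 7457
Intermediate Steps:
b = -199 (b = 3 - 202 = -199)
F(n) = 0
F(b) - 1*(-7457) = 0 - 1*(-7457) = 0 + 7457 = 7457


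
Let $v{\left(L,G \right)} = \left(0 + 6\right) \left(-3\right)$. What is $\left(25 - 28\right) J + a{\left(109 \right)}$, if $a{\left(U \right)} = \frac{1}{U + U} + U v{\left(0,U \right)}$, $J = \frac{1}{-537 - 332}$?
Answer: $- \frac{371683681}{189442} \approx -1962.0$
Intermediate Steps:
$v{\left(L,G \right)} = -18$ ($v{\left(L,G \right)} = 6 \left(-3\right) = -18$)
$J = - \frac{1}{869}$ ($J = \frac{1}{-869} = - \frac{1}{869} \approx -0.0011507$)
$a{\left(U \right)} = \frac{1}{2 U} - 18 U$ ($a{\left(U \right)} = \frac{1}{U + U} + U \left(-18\right) = \frac{1}{2 U} - 18 U$)
$\left(25 - 28\right) J + a{\left(109 \right)} = \left(25 - 28\right) \left(- \frac{1}{869}\right) + \left(\frac{1}{2 \cdot 109} - 1962\right) = \left(25 - 28\right) \left(- \frac{1}{869}\right) + \left(\frac{1}{2} \cdot \frac{1}{109} - 1962\right) = \left(-3\right) \left(- \frac{1}{869}\right) + \left(\frac{1}{218} - 1962\right) = \frac{3}{869} - \frac{427715}{218} = - \frac{371683681}{189442}$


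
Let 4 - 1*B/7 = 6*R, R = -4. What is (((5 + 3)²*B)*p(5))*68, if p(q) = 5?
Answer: 4264960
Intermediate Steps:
B = 196 (B = 28 - 42*(-4) = 28 - 7*(-24) = 28 + 168 = 196)
(((5 + 3)²*B)*p(5))*68 = (((5 + 3)²*196)*5)*68 = ((8²*196)*5)*68 = ((64*196)*5)*68 = (12544*5)*68 = 62720*68 = 4264960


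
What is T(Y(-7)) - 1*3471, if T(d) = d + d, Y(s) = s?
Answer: -3485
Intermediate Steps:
T(d) = 2*d
T(Y(-7)) - 1*3471 = 2*(-7) - 1*3471 = -14 - 3471 = -3485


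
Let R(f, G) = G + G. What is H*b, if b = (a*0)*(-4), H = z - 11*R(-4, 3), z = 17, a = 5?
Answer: 0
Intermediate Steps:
R(f, G) = 2*G
H = -49 (H = 17 - 22*3 = 17 - 11*6 = 17 - 66 = -49)
b = 0 (b = (5*0)*(-4) = 0*(-4) = 0)
H*b = -49*0 = 0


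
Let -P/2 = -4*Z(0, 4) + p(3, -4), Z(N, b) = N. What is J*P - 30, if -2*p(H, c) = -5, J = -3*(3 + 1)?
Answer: 30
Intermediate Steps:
J = -12 (J = -3*4 = -12)
p(H, c) = 5/2 (p(H, c) = -1/2*(-5) = 5/2)
P = -5 (P = -2*(-4*0 + 5/2) = -2*(0 + 5/2) = -2*5/2 = -5)
J*P - 30 = -12*(-5) - 30 = 60 - 30 = 30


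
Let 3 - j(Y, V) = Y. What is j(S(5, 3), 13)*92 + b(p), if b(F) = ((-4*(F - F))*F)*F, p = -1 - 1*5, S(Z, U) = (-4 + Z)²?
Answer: 184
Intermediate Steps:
p = -6 (p = -1 - 5 = -6)
j(Y, V) = 3 - Y
b(F) = 0 (b(F) = ((-4*0)*F)*F = (0*F)*F = 0*F = 0)
j(S(5, 3), 13)*92 + b(p) = (3 - (-4 + 5)²)*92 + 0 = (3 - 1*1²)*92 + 0 = (3 - 1*1)*92 + 0 = (3 - 1)*92 + 0 = 2*92 + 0 = 184 + 0 = 184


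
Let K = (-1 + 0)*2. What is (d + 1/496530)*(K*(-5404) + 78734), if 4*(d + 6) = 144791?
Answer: 1609095673915147/496530 ≈ 3.2407e+9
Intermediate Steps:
d = 144767/4 (d = -6 + (1/4)*144791 = -6 + 144791/4 = 144767/4 ≈ 36192.)
K = -2 (K = -1*2 = -2)
(d + 1/496530)*(K*(-5404) + 78734) = (144767/4 + 1/496530)*(-2*(-5404) + 78734) = (144767/4 + 1/496530)*(10808 + 78734) = (35940579257/993060)*89542 = 1609095673915147/496530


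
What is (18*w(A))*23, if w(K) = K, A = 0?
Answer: 0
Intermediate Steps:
(18*w(A))*23 = (18*0)*23 = 0*23 = 0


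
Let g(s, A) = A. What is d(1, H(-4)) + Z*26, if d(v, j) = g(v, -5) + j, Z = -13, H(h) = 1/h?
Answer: -1373/4 ≈ -343.25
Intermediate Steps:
H(h) = 1/h
d(v, j) = -5 + j
d(1, H(-4)) + Z*26 = (-5 + 1/(-4)) - 13*26 = (-5 - ¼) - 338 = -21/4 - 338 = -1373/4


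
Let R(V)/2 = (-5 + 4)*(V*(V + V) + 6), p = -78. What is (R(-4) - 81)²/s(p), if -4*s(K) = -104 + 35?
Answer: 98596/69 ≈ 1428.9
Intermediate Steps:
s(K) = 69/4 (s(K) = -(-104 + 35)/4 = -¼*(-69) = 69/4)
R(V) = -12 - 4*V² (R(V) = 2*((-5 + 4)*(V*(V + V) + 6)) = 2*(-(V*(2*V) + 6)) = 2*(-(2*V² + 6)) = 2*(-(6 + 2*V²)) = 2*(-6 - 2*V²) = -12 - 4*V²)
(R(-4) - 81)²/s(p) = ((-12 - 4*(-4)²) - 81)²/(69/4) = ((-12 - 4*16) - 81)²*(4/69) = ((-12 - 64) - 81)²*(4/69) = (-76 - 81)²*(4/69) = (-157)²*(4/69) = 24649*(4/69) = 98596/69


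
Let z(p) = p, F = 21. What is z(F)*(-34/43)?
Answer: -714/43 ≈ -16.605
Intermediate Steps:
z(F)*(-34/43) = 21*(-34/43) = -714/43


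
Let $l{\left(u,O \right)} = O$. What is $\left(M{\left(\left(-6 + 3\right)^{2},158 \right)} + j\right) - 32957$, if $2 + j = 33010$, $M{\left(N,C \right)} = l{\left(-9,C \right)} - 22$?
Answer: $187$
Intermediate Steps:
$M{\left(N,C \right)} = -22 + C$ ($M{\left(N,C \right)} = C - 22 = -22 + C$)
$j = 33008$ ($j = -2 + 33010 = 33008$)
$\left(M{\left(\left(-6 + 3\right)^{2},158 \right)} + j\right) - 32957 = \left(\left(-22 + 158\right) + 33008\right) - 32957 = \left(136 + 33008\right) - 32957 = 33144 - 32957 = 187$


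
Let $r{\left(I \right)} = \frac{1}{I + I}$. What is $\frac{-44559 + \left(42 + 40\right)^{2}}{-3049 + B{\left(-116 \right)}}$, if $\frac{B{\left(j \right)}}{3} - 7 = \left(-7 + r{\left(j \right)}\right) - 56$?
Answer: $\frac{1253960}{106621} \approx 11.761$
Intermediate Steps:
$r{\left(I \right)} = \frac{1}{2 I}$
$B{\left(j \right)} = -168 + \frac{3}{2 j}$ ($B{\left(j \right)} = 21 + 3 \left(\left(-7 + \frac{1}{2 j}\right) - 56\right) = 21 + 3 \left(-63 + \frac{1}{2 j}\right) = 21 - \left(189 - \frac{3}{2 j}\right) = -168 + \frac{3}{2 j}$)
$\frac{-44559 + \left(42 + 40\right)^{2}}{-3049 + B{\left(-116 \right)}} = \frac{-44559 + \left(42 + 40\right)^{2}}{-3049 - \left(168 - \frac{3}{2 \left(-116\right)}\right)} = \frac{-44559 + 82^{2}}{-3049 + \left(-168 + \frac{3}{2} \left(- \frac{1}{116}\right)\right)} = \frac{-44559 + 6724}{-3049 - \frac{38979}{232}} = - \frac{37835}{-3049 - \frac{38979}{232}} = - \frac{37835}{- \frac{746347}{232}} = \left(-37835\right) \left(- \frac{232}{746347}\right) = \frac{1253960}{106621}$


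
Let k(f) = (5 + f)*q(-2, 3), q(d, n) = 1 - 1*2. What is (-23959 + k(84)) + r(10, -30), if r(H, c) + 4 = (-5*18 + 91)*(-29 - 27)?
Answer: -24108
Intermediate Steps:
q(d, n) = -1 (q(d, n) = 1 - 2 = -1)
k(f) = -5 - f (k(f) = (5 + f)*(-1) = -5 - f)
r(H, c) = -60 (r(H, c) = -4 + (-5*18 + 91)*(-29 - 27) = -4 + (-90 + 91)*(-56) = -4 + 1*(-56) = -4 - 56 = -60)
(-23959 + k(84)) + r(10, -30) = (-23959 + (-5 - 1*84)) - 60 = (-23959 + (-5 - 84)) - 60 = (-23959 - 89) - 60 = -24048 - 60 = -24108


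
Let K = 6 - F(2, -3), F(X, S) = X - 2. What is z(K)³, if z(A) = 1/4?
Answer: 1/64 ≈ 0.015625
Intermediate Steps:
F(X, S) = -2 + X
K = 6 (K = 6 - (-2 + 2) = 6 - 1*0 = 6 + 0 = 6)
z(A) = ¼
z(K)³ = (¼)³ = 1/64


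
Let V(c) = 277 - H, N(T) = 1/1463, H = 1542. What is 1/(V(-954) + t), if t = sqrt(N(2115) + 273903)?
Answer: -370139/388081817 - sqrt(586253491670)/1940409085 ≈ -0.0013484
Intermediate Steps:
N(T) = 1/1463
V(c) = -1265 (V(c) = 277 - 1*1542 = 277 - 1542 = -1265)
t = sqrt(586253491670)/1463 (t = sqrt(1/1463 + 273903) = sqrt(400720090/1463) = sqrt(586253491670)/1463 ≈ 523.36)
1/(V(-954) + t) = 1/(-1265 + sqrt(586253491670)/1463)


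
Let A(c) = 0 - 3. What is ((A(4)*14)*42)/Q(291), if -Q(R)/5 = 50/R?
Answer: 256662/125 ≈ 2053.3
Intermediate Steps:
A(c) = -3
Q(R) = -250/R
((A(4)*14)*42)/Q(291) = (-3*14*42)/((-250/291)) = (-42*42)/((-250*1/291)) = -1764/(-250/291) = -1764*(-291/250) = 256662/125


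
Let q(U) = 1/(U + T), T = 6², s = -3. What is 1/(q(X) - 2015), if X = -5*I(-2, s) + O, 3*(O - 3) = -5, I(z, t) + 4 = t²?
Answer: -37/74552 ≈ -0.00049630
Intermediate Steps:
I(z, t) = -4 + t²
O = 4/3 (O = 3 + (⅓)*(-5) = 3 - 5/3 = 4/3 ≈ 1.3333)
X = -71/3 (X = -5*(-4 + (-3)²) + 4/3 = -5*(-4 + 9) + 4/3 = -5*5 + 4/3 = -25 + 4/3 = -71/3 ≈ -23.667)
T = 36
q(U) = 1/(36 + U) (q(U) = 1/(U + 36) = 1/(36 + U))
1/(q(X) - 2015) = 1/(1/(36 - 71/3) - 2015) = 1/(1/(37/3) - 2015) = 1/(3/37 - 2015) = 1/(-74552/37) = -37/74552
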